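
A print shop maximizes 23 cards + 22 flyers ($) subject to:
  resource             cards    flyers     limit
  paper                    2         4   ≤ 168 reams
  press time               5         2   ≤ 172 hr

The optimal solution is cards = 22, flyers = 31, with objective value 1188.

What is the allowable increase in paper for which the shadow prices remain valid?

Binding constraints: paper, press time. The basis is B = [[2,4],[5,2]] with det -16.
Per unit increase in paper, x* moves by d = (-0.125, 0.3125).
The basis stays optimal until cards reaches 0; allowable increase = 176 reams.

176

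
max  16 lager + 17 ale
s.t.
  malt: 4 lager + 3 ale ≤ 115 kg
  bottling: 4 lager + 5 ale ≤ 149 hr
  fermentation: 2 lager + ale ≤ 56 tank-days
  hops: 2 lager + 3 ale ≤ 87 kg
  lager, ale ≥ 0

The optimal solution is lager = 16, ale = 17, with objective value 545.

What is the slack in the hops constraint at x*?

hops used = 2·16 + 3·17 = 83; slack = 87 − 83 = 4.

4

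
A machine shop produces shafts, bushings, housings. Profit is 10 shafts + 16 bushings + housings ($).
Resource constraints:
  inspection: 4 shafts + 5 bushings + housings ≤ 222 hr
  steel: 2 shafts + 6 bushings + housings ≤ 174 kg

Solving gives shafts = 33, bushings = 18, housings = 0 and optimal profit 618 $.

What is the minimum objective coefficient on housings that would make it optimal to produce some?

At the optimum: inspection uses 222 of 222 (binding); steel uses 174 of 174 (binding).
Dual feasibility on the basic columns requires 4·y_inspection + 2·y_steel = 10, 5·y_inspection + 6·y_steel = 16.
→ y_inspection = 2 and y_steel = 1.
housings enters the basis when its profit ≥ yᵀa₃ = 2·1 + 1·1 = 3.

3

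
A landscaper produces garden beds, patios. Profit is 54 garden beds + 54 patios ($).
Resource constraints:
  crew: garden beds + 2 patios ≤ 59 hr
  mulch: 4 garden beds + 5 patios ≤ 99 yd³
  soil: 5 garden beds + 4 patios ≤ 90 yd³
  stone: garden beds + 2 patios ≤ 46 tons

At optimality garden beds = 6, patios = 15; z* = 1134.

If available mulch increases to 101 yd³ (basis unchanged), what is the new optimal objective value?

Binding: mulch and soil. Non-binding: crew (23 unused), stone (10 unused).
By complementary slackness, y = 0 for the non-binding constraints.
Dual feasibility on the basic columns requires 4·y_mulch + 5·y_soil = 54, 5·y_mulch + 4·y_soil = 54.
→ y_mulch = 6 and y_soil = 6.
Δz = y_mulch·Δb = 6 × (2) = 12, so new z* = 1134 + 12 = 1146.

1146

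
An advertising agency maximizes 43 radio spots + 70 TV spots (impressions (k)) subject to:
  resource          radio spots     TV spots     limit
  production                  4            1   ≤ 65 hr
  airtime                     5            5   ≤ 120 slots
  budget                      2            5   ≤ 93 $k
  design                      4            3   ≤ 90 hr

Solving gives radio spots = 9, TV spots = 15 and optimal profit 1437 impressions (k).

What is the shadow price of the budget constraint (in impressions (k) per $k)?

9

Check each constraint at x*: production 51/65 (slack 14); airtime 120/120 (tight); budget 93/93 (tight); design 81/90 (slack 9).
Since production, design are not tight, their duals are 0.
The binding rows give the dual system: 5·y_airtime + 2·y_budget = 43 and 5·y_airtime + 5·y_budget = 70.
→ y_airtime = 5 and y_budget = 9.
Shadow price of budget = 9.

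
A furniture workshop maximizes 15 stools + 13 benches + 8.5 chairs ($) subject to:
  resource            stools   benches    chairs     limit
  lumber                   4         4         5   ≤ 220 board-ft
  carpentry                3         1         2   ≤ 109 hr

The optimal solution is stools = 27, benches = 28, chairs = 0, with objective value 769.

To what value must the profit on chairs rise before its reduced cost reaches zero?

Check each constraint at x*: lumber 220/220 (tight); carpentry 109/109 (tight).
From A_Bᵀ y = c: 4·y_lumber + 3·y_carpentry = 15; 4·y_lumber + 1·y_carpentry = 13.
Solving: y_lumber = 3, y_carpentry = 1.
chairs enters the basis when its profit ≥ yᵀa₃ = 3·5 + 1·2 = 17.

17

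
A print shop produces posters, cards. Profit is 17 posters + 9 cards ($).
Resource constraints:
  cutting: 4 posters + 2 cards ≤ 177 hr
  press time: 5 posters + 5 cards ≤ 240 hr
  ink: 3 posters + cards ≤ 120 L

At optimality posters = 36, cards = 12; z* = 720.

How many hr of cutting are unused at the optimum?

cutting used = 4·36 + 2·12 = 168; slack = 177 − 168 = 9.

9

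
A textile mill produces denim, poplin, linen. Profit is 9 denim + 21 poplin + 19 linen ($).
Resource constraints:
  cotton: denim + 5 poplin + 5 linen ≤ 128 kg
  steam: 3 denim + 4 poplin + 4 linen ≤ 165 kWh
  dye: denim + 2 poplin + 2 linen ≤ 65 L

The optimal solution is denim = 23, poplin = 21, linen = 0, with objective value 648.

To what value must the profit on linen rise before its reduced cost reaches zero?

Check each constraint at x*: cotton 128/128 (tight); steam 153/165 (slack 12); dye 65/65 (tight).
Since steam is not tight, its dual is 0.
Dual feasibility on the basic columns requires 1·y_cotton + 1·y_dye = 9, 5·y_cotton + 2·y_dye = 21.
This yields shadow prices y_cotton = 1, y_dye = 8.
linen enters the basis when its profit ≥ yᵀa₃ = 1·5 + 8·2 = 21.

21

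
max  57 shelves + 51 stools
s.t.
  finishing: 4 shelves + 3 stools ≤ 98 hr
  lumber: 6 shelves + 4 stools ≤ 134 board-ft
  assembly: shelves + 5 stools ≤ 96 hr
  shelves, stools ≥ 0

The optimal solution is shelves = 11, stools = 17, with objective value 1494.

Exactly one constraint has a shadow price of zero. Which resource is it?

finishing

finishing: 95/98 (slack 3)
lumber: 134/134 (binding)
assembly: 96/96 (binding)
By complementary slackness, a constraint with positive slack has shadow price 0 → finishing.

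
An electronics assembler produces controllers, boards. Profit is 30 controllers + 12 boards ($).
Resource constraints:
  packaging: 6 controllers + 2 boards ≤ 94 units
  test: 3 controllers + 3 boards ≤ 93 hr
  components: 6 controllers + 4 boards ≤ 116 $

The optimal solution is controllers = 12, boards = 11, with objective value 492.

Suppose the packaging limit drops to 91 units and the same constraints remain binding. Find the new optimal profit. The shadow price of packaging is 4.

480

Δb = -3, so new z* = 492 + (4)·(-3) = 492 − 12 = 480.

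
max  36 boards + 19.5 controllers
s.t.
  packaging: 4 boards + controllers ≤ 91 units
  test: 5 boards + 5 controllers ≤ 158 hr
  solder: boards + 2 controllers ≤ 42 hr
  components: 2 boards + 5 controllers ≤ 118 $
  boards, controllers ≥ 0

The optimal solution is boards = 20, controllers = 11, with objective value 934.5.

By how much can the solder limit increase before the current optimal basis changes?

1.4

Binding constraints: packaging, solder. The basis is B = [[4,1],[1,2]] with det 7.
Per unit increase in solder, x* moves by d = (-0.1429, 0.5714).
The basis stays optimal until test becomes binding; allowable increase = 1.4 hr.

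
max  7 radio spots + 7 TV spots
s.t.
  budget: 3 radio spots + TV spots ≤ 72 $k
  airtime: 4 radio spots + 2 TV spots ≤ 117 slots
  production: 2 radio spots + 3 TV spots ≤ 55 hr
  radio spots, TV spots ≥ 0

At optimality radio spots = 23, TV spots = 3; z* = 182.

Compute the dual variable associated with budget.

Check each constraint at x*: budget 72/72 (tight); airtime 98/117 (slack 19); production 55/55 (tight).
By complementary slackness, y = 0 for the non-binding constraint.
From A_Bᵀ y = c: 3·y_budget + 2·y_production = 7; 1·y_budget + 3·y_production = 7.
→ y_budget = 1 and y_production = 2.
Shadow price of budget = 1.

1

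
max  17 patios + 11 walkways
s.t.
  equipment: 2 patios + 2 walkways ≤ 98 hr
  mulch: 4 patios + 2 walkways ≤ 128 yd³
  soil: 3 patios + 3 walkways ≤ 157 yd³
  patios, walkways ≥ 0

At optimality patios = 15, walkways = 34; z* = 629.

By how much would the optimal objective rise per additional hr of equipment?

2.5

Check each constraint at x*: equipment 98/98 (tight); mulch 128/128 (tight); soil 147/157 (slack 10).
By complementary slackness, y = 0 for the non-binding constraint.
The binding rows give the dual system: 2·y_equipment + 4·y_mulch = 17 and 2·y_equipment + 2·y_mulch = 11.
Solving: y_equipment = 2.5, y_mulch = 3.
Shadow price of equipment = 2.5.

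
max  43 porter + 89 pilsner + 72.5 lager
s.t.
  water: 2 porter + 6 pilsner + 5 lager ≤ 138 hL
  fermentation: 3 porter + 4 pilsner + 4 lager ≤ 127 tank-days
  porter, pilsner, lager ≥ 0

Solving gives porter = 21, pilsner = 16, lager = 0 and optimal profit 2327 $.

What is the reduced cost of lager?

-7

Both water and fermentation are binding at x*.
The binding rows give the dual system: 2·y_water + 3·y_fermentation = 43 and 6·y_water + 4·y_fermentation = 89.
This yields shadow prices y_water = 9.5, y_fermentation = 8.
Reduced cost of lager: c₃ − yᵀa₃ = 72.5 − (9.5·5 + 8·4) = 72.5 − 79.5 = -7.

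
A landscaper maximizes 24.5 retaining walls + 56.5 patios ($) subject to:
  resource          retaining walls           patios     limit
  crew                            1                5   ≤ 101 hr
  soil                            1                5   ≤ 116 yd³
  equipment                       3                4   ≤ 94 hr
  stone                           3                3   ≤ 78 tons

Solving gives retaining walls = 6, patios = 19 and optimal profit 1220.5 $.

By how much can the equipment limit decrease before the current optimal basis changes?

Binding constraints: crew, equipment. The basis is B = [[1,5],[3,4]] with det -11.
Per unit decrease in equipment, x* moves by d = (-0.4545, 0.0909).
The basis stays optimal until retaining walls reaches 0; allowable decrease = 13.2 hr.

13.2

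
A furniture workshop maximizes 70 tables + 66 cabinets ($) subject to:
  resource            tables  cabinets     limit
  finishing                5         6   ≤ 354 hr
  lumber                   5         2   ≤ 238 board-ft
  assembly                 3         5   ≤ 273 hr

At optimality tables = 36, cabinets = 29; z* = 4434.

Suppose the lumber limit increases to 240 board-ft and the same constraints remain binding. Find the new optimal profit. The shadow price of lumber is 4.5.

4443

Δb = 2, so new z* = 4434 + (4.5)·(2) = 4434 + 9 = 4443.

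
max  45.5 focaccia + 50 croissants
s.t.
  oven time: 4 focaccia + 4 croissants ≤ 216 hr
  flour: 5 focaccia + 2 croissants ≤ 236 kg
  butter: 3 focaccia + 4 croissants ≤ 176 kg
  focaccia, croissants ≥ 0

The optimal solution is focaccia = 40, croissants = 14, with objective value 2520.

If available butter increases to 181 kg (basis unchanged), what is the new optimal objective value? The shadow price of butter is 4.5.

2542.5

Δb = 5, so new z* = 2520 + (4.5)·(5) = 2520 + 22.5 = 2542.5.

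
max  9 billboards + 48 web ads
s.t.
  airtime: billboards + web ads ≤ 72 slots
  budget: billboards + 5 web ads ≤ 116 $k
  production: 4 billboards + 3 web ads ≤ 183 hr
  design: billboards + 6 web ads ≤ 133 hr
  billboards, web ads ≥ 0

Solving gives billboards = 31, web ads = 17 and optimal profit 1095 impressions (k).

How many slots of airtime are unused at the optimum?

24

airtime used = 1·31 + 1·17 = 48; slack = 72 − 48 = 24.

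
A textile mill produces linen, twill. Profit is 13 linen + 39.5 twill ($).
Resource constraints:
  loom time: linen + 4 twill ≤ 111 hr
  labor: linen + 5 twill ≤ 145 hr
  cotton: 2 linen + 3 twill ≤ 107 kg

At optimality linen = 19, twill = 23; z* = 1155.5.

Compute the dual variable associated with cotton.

2.5

Check each constraint at x*: loom time 111/111 (tight); labor 134/145 (slack 11); cotton 107/107 (tight).
By complementary slackness, y = 0 for the non-binding constraint.
The binding rows give the dual system: 1·y_loom time + 2·y_cotton = 13 and 4·y_loom time + 3·y_cotton = 39.5.
Solving: y_loom time = 8, y_cotton = 2.5.
Shadow price of cotton = 2.5.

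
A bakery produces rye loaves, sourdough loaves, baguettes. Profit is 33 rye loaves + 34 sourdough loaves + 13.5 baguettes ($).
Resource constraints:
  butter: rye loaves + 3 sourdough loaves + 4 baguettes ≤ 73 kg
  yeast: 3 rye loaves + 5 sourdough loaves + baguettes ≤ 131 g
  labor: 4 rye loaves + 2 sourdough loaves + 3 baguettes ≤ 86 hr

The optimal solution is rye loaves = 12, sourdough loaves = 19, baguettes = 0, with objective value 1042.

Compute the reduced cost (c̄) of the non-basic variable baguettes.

Binding: yeast and labor. Non-binding: butter (4 unused).
Since butter is not tight, its dual is 0.
The binding rows give the dual system: 3·y_yeast + 4·y_labor = 33 and 5·y_yeast + 2·y_labor = 34.
→ y_yeast = 5 and y_labor = 4.5.
Reduced cost of baguettes: c₃ − yᵀa₃ = 13.5 − (5·1 + 4.5·3) = 13.5 − 18.5 = -5.

-5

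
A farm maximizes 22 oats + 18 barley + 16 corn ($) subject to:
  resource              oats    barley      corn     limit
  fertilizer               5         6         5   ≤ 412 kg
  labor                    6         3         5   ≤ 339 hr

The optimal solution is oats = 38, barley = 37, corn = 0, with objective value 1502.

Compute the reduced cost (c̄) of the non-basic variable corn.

At the optimum: fertilizer uses 412 of 412 (binding); labor uses 339 of 339 (binding).
From A_Bᵀ y = c: 5·y_fertilizer + 6·y_labor = 22; 6·y_fertilizer + 3·y_labor = 18.
→ y_fertilizer = 2 and y_labor = 2.
Reduced cost of corn: c₃ − yᵀa₃ = 16 − (2·5 + 2·5) = 16 − 20 = -4.

-4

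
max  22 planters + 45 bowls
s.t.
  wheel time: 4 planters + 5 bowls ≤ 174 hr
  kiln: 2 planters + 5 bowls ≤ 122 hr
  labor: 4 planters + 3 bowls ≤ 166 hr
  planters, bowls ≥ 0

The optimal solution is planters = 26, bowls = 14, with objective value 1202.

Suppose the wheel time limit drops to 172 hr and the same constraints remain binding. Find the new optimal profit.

Check each constraint at x*: wheel time 174/174 (tight); kiln 122/122 (tight); labor 146/166 (slack 20).
Since labor is not tight, its dual is 0.
Dual feasibility on the basic columns requires 4·y_wheel time + 2·y_kiln = 22, 5·y_wheel time + 5·y_kiln = 45.
→ y_wheel time = 2 and y_kiln = 7.
Δz = y_wheel time·Δb = 2 × (-2) = -4, so new z* = 1202 − 4 = 1198.

1198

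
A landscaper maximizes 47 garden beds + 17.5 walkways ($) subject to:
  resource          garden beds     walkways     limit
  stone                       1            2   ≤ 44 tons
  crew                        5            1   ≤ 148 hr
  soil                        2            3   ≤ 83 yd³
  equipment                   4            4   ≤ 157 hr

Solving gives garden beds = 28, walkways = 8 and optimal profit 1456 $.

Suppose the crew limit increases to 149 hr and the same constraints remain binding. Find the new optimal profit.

Check each constraint at x*: stone 44/44 (tight); crew 148/148 (tight); soil 80/83 (slack 3); equipment 144/157 (slack 13).
Slack constraints have shadow price 0 (complementary slackness).
Dual feasibility on the basic columns requires 1·y_stone + 5·y_crew = 47, 2·y_stone + 1·y_crew = 17.5.
This yields shadow prices y_stone = 4.5, y_crew = 8.5.
Δz = y_crew·Δb = 8.5 × (1) = 8.5, so new z* = 1456 + 8.5 = 1464.5.

1464.5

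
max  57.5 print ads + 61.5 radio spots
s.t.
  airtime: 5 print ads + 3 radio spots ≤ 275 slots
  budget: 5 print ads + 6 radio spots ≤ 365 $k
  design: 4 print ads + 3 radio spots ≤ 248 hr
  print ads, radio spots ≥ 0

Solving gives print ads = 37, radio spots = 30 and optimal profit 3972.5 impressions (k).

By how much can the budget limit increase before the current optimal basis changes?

Binding constraints: airtime, budget. The basis is B = [[5,3],[5,6]] with det 15.
Per unit increase in budget, x* moves by d = (-0.2, 0.3333).
The basis stays optimal until design becomes binding; allowable increase = 50 $k.

50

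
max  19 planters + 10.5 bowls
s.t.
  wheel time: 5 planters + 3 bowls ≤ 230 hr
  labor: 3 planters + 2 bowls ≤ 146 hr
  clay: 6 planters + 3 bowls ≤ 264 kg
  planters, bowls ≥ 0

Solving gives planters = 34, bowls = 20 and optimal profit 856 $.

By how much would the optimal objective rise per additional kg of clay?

1.5

Check each constraint at x*: wheel time 230/230 (tight); labor 142/146 (slack 4); clay 264/264 (tight).
Since labor is not tight, its dual is 0.
Dual feasibility on the basic columns requires 5·y_wheel time + 6·y_clay = 19, 3·y_wheel time + 3·y_clay = 10.5.
Solving: y_wheel time = 2, y_clay = 1.5.
Shadow price of clay = 1.5.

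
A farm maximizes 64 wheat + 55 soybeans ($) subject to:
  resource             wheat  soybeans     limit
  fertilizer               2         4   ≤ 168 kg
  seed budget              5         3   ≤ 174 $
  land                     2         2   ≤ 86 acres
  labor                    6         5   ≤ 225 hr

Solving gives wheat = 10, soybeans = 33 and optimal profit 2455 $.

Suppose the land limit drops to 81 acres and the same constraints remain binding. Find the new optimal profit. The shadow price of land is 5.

2430

Δb = -5, so new z* = 2455 + (5)·(-5) = 2455 − 25 = 2430.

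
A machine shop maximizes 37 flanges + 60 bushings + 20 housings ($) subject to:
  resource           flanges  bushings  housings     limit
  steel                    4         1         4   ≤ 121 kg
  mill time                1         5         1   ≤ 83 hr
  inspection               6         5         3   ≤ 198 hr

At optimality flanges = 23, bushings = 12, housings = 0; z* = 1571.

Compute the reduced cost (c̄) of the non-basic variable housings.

-2

At the optimum: steel uses 104 of 121 (slack = 17); mill time uses 83 of 83 (binding); inspection uses 198 of 198 (binding).
Since steel is not tight, its dual is 0.
Dual feasibility on the basic columns requires 1·y_mill time + 6·y_inspection = 37, 5·y_mill time + 5·y_inspection = 60.
Solving: y_mill time = 7, y_inspection = 5.
Reduced cost of housings: c₃ − yᵀa₃ = 20 − (7·1 + 5·3) = 20 − 22 = -2.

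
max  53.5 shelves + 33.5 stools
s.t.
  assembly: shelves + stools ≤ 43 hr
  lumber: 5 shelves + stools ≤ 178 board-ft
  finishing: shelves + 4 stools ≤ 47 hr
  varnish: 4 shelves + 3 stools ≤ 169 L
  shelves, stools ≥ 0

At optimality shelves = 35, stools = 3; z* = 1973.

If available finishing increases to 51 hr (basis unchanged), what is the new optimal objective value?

Binding: lumber and finishing. Non-binding: assembly (5 unused), varnish (20 unused).
By complementary slackness, y = 0 for the non-binding constraints.
The binding rows give the dual system: 5·y_lumber + 1·y_finishing = 53.5 and 1·y_lumber + 4·y_finishing = 33.5.
Solving: y_lumber = 9.5, y_finishing = 6.
Δz = y_finishing·Δb = 6 × (4) = 24, so new z* = 1973 + 24 = 1997.

1997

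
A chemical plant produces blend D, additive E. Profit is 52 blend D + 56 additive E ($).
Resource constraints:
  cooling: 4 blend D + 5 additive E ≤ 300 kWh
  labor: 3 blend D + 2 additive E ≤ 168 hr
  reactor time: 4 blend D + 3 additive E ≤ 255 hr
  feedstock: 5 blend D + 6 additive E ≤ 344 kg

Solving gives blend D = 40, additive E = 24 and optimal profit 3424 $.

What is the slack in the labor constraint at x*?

labor used = 3·40 + 2·24 = 168; slack = 168 − 168 = 0.

0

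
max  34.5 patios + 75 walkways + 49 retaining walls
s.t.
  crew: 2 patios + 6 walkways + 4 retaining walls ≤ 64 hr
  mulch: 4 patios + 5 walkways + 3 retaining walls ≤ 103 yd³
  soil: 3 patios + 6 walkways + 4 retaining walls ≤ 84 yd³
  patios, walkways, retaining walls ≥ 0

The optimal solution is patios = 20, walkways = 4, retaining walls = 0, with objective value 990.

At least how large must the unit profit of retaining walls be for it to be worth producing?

At the optimum: crew uses 64 of 64 (binding); mulch uses 100 of 103 (slack = 3); soil uses 84 of 84 (binding).
Slack constraints have shadow price 0 (complementary slackness).
From A_Bᵀ y = c: 2·y_crew + 3·y_soil = 34.5; 6·y_crew + 6·y_soil = 75.
Solving: y_crew = 3, y_soil = 9.5.
retaining walls enters the basis when its profit ≥ yᵀa₃ = 3·4 + 9.5·4 = 50.

50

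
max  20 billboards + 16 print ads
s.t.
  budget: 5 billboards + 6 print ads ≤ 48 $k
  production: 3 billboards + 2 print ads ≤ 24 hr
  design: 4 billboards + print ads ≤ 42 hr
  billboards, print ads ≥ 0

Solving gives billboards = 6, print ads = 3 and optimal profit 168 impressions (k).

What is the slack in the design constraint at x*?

15

design used = 4·6 + 1·3 = 27; slack = 42 − 27 = 15.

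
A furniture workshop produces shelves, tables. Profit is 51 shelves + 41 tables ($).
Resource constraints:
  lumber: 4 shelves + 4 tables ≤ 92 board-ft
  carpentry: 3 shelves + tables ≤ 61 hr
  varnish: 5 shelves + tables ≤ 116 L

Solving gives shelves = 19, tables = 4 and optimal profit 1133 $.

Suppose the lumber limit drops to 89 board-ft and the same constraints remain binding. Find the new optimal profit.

Binding: lumber and carpentry. Non-binding: varnish (17 unused).
Slack constraints have shadow price 0 (complementary slackness).
Dual feasibility on the basic columns requires 4·y_lumber + 3·y_carpentry = 51, 4·y_lumber + 1·y_carpentry = 41.
This yields shadow prices y_lumber = 9, y_carpentry = 5.
Δz = y_lumber·Δb = 9 × (-3) = -27, so new z* = 1133 − 27 = 1106.

1106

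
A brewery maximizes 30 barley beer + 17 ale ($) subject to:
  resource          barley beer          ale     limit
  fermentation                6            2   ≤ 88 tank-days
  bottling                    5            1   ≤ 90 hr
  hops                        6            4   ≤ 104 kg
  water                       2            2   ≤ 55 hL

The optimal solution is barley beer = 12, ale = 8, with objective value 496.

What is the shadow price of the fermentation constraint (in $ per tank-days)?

1.5

Check each constraint at x*: fermentation 88/88 (tight); bottling 68/90 (slack 22); hops 104/104 (tight); water 40/55 (slack 15).
Since bottling, water are not tight, their duals are 0.
Dual feasibility on the basic columns requires 6·y_fermentation + 6·y_hops = 30, 2·y_fermentation + 4·y_hops = 17.
Solving: y_fermentation = 1.5, y_hops = 3.5.
Shadow price of fermentation = 1.5.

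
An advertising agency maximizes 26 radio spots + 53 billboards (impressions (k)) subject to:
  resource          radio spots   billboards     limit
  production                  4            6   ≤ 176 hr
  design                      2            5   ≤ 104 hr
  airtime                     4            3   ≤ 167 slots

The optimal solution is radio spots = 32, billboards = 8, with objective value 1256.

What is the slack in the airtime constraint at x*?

15

airtime used = 4·32 + 3·8 = 152; slack = 167 − 152 = 15.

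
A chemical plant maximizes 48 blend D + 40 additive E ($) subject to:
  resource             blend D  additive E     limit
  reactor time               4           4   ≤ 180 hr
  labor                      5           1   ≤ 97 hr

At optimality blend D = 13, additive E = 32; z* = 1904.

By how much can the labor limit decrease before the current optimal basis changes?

Binding constraints: reactor time, labor. The basis is B = [[4,4],[5,1]] with det -16.
Per unit decrease in labor, x* moves by d = (-0.25, 0.25).
The basis stays optimal until blend D reaches 0; allowable decrease = 52 hr.

52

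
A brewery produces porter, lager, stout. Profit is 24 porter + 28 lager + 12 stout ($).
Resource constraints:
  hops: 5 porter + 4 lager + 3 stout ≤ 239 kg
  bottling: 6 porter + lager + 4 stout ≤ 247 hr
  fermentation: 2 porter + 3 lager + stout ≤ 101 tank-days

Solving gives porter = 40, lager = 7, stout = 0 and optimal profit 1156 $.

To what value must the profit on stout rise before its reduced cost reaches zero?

13

At the optimum: hops uses 228 of 239 (slack = 11); bottling uses 247 of 247 (binding); fermentation uses 101 of 101 (binding).
Since hops is not tight, its dual is 0.
Dual feasibility on the basic columns requires 6·y_bottling + 2·y_fermentation = 24, 1·y_bottling + 3·y_fermentation = 28.
This yields shadow prices y_bottling = 1, y_fermentation = 9.
stout enters the basis when its profit ≥ yᵀa₃ = 1·4 + 9·1 = 13.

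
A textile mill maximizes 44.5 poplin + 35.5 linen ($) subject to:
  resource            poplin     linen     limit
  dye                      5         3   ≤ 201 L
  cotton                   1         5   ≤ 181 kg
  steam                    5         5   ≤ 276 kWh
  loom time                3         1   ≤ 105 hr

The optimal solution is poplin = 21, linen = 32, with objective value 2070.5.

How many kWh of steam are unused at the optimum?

11

steam used = 5·21 + 5·32 = 265; slack = 276 − 265 = 11.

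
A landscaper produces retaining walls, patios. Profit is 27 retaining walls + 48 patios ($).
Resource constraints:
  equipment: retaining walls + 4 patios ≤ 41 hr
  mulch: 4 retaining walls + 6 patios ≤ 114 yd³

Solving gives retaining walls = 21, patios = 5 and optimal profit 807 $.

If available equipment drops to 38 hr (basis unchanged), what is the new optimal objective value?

Check each constraint at x*: equipment 41/41 (tight); mulch 114/114 (tight).
The binding rows give the dual system: 1·y_equipment + 4·y_mulch = 27 and 4·y_equipment + 6·y_mulch = 48.
→ y_equipment = 3 and y_mulch = 6.
Δz = y_equipment·Δb = 3 × (-3) = -9, so new z* = 807 − 9 = 798.

798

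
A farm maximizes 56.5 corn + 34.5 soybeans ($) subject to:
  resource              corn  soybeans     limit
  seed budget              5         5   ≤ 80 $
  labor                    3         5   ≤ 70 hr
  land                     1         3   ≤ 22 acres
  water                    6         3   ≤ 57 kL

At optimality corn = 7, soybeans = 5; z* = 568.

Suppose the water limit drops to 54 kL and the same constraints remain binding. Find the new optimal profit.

Binding: land and water. Non-binding: seed budget (20 unused), labor (24 unused).
Slack constraints have shadow price 0 (complementary slackness).
The binding rows give the dual system: 1·y_land + 6·y_water = 56.5 and 3·y_land + 3·y_water = 34.5.
This yields shadow prices y_land = 2.5, y_water = 9.
Δz = y_water·Δb = 9 × (-3) = -27, so new z* = 568 − 27 = 541.

541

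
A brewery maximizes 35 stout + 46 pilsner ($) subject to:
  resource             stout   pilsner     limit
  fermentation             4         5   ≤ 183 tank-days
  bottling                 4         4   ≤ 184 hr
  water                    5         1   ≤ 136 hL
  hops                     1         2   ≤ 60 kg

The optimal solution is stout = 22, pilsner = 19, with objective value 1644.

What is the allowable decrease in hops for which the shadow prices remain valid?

Binding constraints: fermentation, hops. The basis is B = [[4,5],[1,2]] with det 3.
Per unit decrease in hops, x* moves by d = (1.6667, -1.3333).
The basis stays optimal until water becomes binding; allowable decrease = 1 kg.

1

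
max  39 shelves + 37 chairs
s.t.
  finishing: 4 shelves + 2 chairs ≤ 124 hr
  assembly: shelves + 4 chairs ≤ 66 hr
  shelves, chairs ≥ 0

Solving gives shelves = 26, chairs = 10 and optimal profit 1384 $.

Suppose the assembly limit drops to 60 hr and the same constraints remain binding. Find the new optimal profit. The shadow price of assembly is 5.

Δb = -6, so new z* = 1384 + (5)·(-6) = 1384 − 30 = 1354.

1354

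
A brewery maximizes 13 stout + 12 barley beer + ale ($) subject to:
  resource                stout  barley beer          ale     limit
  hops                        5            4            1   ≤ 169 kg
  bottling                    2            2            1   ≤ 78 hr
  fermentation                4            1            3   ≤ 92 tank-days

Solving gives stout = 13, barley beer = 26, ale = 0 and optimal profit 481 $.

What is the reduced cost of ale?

Check each constraint at x*: hops 169/169 (tight); bottling 78/78 (tight); fermentation 78/92 (slack 14).
By complementary slackness, y = 0 for the non-binding constraint.
Dual feasibility on the basic columns requires 5·y_hops + 2·y_bottling = 13, 4·y_hops + 2·y_bottling = 12.
Solving: y_hops = 1, y_bottling = 4.
Reduced cost of ale: c₃ − yᵀa₃ = 1 − (1·1 + 4·1) = 1 − 5 = -4.

-4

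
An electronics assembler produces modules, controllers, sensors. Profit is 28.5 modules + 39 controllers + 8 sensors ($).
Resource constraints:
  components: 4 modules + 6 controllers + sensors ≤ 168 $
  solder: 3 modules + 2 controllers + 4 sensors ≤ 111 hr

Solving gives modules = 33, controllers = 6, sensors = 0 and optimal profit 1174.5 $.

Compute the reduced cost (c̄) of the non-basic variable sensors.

Both components and solder are binding at x*.
Dual feasibility on the basic columns requires 4·y_components + 3·y_solder = 28.5, 6·y_components + 2·y_solder = 39.
→ y_components = 6 and y_solder = 1.5.
Reduced cost of sensors: c₃ − yᵀa₃ = 8 − (6·1 + 1.5·4) = 8 − 12 = -4.

-4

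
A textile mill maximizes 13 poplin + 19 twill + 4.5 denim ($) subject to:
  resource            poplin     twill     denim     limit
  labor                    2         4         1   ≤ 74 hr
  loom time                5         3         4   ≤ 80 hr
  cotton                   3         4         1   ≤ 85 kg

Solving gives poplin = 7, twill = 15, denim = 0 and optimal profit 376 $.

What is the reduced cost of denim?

At the optimum: labor uses 74 of 74 (binding); loom time uses 80 of 80 (binding); cotton uses 81 of 85 (slack = 4).
Since cotton is not tight, its dual is 0.
From A_Bᵀ y = c: 2·y_labor + 5·y_loom time = 13; 4·y_labor + 3·y_loom time = 19.
Solving: y_labor = 4, y_loom time = 1.
Reduced cost of denim: c₃ − yᵀa₃ = 4.5 − (4·1 + 1·4) = 4.5 − 8 = -3.5.

-3.5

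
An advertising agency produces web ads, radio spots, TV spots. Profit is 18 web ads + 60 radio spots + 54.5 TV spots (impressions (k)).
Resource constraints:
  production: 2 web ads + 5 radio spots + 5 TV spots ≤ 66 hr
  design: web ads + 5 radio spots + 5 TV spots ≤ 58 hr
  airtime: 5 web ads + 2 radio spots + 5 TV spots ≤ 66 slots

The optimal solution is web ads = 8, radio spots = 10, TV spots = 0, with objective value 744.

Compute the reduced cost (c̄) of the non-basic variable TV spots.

At the optimum: production uses 66 of 66 (binding); design uses 58 of 58 (binding); airtime uses 60 of 66 (slack = 6).
Slack constraints have shadow price 0 (complementary slackness).
From A_Bᵀ y = c: 2·y_production + 1·y_design = 18; 5·y_production + 5·y_design = 60.
This yields shadow prices y_production = 6, y_design = 6.
Reduced cost of TV spots: c₃ − yᵀa₃ = 54.5 − (6·5 + 6·5) = 54.5 − 60 = -5.5.

-5.5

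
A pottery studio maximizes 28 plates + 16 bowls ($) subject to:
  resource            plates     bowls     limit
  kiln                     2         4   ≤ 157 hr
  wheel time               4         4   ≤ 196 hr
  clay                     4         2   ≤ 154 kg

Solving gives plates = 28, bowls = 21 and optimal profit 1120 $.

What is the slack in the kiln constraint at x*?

kiln used = 2·28 + 4·21 = 140; slack = 157 − 140 = 17.

17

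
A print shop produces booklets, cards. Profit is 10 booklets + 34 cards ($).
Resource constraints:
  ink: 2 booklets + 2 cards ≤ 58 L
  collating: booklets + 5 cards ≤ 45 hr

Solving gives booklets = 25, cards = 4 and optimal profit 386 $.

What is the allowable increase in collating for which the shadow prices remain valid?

Binding constraints: ink, collating. The basis is B = [[2,2],[1,5]] with det 8.
Per unit increase in collating, x* moves by d = (-0.25, 0.25).
The basis stays optimal until booklets reaches 0; allowable increase = 100 hr.

100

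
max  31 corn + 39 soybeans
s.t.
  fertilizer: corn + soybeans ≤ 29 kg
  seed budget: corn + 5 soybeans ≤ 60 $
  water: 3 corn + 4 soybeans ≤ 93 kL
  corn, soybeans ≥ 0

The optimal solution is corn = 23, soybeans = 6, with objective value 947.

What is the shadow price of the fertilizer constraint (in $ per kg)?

7

Check each constraint at x*: fertilizer 29/29 (tight); seed budget 53/60 (slack 7); water 93/93 (tight).
By complementary slackness, y = 0 for the non-binding constraint.
The binding rows give the dual system: 1·y_fertilizer + 3·y_water = 31 and 1·y_fertilizer + 4·y_water = 39.
Solving: y_fertilizer = 7, y_water = 8.
Shadow price of fertilizer = 7.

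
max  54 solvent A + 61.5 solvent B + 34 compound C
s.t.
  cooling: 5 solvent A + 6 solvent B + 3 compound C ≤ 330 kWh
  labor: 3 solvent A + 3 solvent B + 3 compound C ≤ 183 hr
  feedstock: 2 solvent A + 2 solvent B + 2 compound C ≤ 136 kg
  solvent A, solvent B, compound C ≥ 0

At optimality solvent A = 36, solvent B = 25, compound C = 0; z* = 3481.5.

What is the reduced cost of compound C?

At the optimum: cooling uses 330 of 330 (binding); labor uses 183 of 183 (binding); feedstock uses 122 of 136 (slack = 14).
Slack constraints have shadow price 0 (complementary slackness).
Dual feasibility on the basic columns requires 5·y_cooling + 3·y_labor = 54, 6·y_cooling + 3·y_labor = 61.5.
This yields shadow prices y_cooling = 7.5, y_labor = 5.5.
Reduced cost of compound C: c₃ − yᵀa₃ = 34 − (7.5·3 + 5.5·3) = 34 − 39 = -5.

-5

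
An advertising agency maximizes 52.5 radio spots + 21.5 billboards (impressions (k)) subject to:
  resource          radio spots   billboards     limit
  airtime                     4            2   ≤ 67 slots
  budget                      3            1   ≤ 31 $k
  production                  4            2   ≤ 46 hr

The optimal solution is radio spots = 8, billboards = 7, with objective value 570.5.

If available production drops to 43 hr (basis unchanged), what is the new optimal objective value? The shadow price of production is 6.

552.5

Δb = -3, so new z* = 570.5 + (6)·(-3) = 570.5 − 18 = 552.5.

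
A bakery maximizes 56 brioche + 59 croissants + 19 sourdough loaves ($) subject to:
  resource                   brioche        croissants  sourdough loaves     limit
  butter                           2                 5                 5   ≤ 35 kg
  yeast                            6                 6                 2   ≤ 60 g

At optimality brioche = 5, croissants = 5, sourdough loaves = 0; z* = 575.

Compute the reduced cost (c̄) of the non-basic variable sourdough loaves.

-4

Both butter and yeast are binding at x*.
The binding rows give the dual system: 2·y_butter + 6·y_yeast = 56 and 5·y_butter + 6·y_yeast = 59.
→ y_butter = 1 and y_yeast = 9.
Reduced cost of sourdough loaves: c₃ − yᵀa₃ = 19 − (1·5 + 9·2) = 19 − 23 = -4.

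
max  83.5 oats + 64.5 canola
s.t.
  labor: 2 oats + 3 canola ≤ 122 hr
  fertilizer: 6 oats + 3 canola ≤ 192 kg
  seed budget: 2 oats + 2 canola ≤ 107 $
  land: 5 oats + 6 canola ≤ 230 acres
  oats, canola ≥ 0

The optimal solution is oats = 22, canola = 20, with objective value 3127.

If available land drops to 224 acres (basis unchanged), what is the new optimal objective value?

Binding: fertilizer and land. Non-binding: labor (18 unused), seed budget (23 unused).
Slack constraints have shadow price 0 (complementary slackness).
From A_Bᵀ y = c: 6·y_fertilizer + 5·y_land = 83.5; 3·y_fertilizer + 6·y_land = 64.5.
→ y_fertilizer = 8.5 and y_land = 6.5.
Δz = y_land·Δb = 6.5 × (-6) = -39, so new z* = 3127 − 39 = 3088.

3088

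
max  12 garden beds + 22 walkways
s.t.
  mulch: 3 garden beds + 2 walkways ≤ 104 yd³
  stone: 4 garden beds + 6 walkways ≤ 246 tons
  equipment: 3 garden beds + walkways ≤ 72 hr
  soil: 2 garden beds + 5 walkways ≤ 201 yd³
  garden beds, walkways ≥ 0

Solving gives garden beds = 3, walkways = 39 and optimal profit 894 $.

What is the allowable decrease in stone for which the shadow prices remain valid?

4.8

Binding constraints: stone, soil. The basis is B = [[4,6],[2,5]] with det 8.
Per unit decrease in stone, x* moves by d = (-0.625, 0.25).
The basis stays optimal until garden beds reaches 0; allowable decrease = 4.8 tons.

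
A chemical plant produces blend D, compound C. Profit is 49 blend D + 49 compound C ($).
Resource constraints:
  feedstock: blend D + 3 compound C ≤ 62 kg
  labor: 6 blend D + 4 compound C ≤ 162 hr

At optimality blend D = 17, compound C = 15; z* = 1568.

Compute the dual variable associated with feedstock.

7

Both feedstock and labor are binding at x*.
The binding rows give the dual system: 1·y_feedstock + 6·y_labor = 49 and 3·y_feedstock + 4·y_labor = 49.
This yields shadow prices y_feedstock = 7, y_labor = 7.
Shadow price of feedstock = 7.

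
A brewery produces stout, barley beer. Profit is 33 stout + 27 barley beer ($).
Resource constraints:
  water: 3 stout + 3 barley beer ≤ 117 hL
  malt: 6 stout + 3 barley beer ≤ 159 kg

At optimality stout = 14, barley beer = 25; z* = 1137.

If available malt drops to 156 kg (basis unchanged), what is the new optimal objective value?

Both water and malt are binding at x*.
Dual feasibility on the basic columns requires 3·y_water + 6·y_malt = 33, 3·y_water + 3·y_malt = 27.
Solving: y_water = 7, y_malt = 2.
Δz = y_malt·Δb = 2 × (-3) = -6, so new z* = 1137 − 6 = 1131.

1131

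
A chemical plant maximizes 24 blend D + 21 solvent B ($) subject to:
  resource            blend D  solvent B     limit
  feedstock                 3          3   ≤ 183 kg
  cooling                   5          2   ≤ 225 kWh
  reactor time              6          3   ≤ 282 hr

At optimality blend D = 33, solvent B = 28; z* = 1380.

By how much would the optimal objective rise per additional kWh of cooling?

At the optimum: feedstock uses 183 of 183 (binding); cooling uses 221 of 225 (slack = 4); reactor time uses 282 of 282 (binding).
By complementary slackness, y = 0 for the non-binding constraint.
From A_Bᵀ y = c: 3·y_feedstock + 6·y_reactor time = 24; 3·y_feedstock + 3·y_reactor time = 21.
→ y_feedstock = 6 and y_reactor time = 1.
Shadow price of cooling = 0.

0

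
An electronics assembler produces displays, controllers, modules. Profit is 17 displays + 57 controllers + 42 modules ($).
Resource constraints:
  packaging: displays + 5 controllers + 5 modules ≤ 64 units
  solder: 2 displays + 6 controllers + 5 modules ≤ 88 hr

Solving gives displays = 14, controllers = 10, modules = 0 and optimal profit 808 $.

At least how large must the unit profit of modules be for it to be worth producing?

Check each constraint at x*: packaging 64/64 (tight); solder 88/88 (tight).
From A_Bᵀ y = c: 1·y_packaging + 2·y_solder = 17; 5·y_packaging + 6·y_solder = 57.
This yields shadow prices y_packaging = 3, y_solder = 7.
modules enters the basis when its profit ≥ yᵀa₃ = 3·5 + 7·5 = 50.

50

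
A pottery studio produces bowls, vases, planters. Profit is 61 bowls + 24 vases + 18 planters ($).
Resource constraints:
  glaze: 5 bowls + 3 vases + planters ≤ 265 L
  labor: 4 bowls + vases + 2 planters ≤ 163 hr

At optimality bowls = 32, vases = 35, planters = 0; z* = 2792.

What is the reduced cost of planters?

Both glaze and labor are binding at x*.
The binding rows give the dual system: 5·y_glaze + 4·y_labor = 61 and 3·y_glaze + 1·y_labor = 24.
→ y_glaze = 5 and y_labor = 9.
Reduced cost of planters: c₃ − yᵀa₃ = 18 − (5·1 + 9·2) = 18 − 23 = -5.

-5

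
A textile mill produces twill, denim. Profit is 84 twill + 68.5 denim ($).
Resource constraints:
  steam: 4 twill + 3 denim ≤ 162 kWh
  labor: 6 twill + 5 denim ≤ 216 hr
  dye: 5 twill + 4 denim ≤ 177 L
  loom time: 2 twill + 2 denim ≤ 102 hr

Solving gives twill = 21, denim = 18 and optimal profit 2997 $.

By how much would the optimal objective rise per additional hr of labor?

6.5

Binding: labor and dye. Non-binding: steam (24 unused), loom time (24 unused).
By complementary slackness, y = 0 for the non-binding constraints.
Dual feasibility on the basic columns requires 6·y_labor + 5·y_dye = 84, 5·y_labor + 4·y_dye = 68.5.
→ y_labor = 6.5 and y_dye = 9.
Shadow price of labor = 6.5.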